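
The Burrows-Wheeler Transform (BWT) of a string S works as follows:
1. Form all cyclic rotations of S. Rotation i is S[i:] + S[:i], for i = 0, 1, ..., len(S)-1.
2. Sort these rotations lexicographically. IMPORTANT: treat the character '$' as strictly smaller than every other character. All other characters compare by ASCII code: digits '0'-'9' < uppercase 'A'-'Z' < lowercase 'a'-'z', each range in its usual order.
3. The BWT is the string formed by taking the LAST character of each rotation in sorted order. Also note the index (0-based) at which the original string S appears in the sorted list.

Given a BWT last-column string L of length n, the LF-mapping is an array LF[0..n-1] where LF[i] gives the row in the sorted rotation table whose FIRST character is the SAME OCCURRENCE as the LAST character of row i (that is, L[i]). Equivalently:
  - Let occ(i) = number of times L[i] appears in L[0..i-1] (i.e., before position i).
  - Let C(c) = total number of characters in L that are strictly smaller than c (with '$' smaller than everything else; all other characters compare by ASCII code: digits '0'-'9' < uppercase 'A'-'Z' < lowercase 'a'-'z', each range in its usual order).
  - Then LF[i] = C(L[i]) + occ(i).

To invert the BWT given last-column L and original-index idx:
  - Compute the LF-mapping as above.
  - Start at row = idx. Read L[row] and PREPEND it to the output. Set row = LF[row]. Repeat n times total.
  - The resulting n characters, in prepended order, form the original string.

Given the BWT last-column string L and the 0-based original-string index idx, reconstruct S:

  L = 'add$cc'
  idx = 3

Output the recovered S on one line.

Answer: cdcda$

Derivation:
LF mapping: 1 4 5 0 2 3
Walk LF starting at row 3, prepending L[row]:
  step 1: row=3, L[3]='$', prepend. Next row=LF[3]=0
  step 2: row=0, L[0]='a', prepend. Next row=LF[0]=1
  step 3: row=1, L[1]='d', prepend. Next row=LF[1]=4
  step 4: row=4, L[4]='c', prepend. Next row=LF[4]=2
  step 5: row=2, L[2]='d', prepend. Next row=LF[2]=5
  step 6: row=5, L[5]='c', prepend. Next row=LF[5]=3
Reversed output: cdcda$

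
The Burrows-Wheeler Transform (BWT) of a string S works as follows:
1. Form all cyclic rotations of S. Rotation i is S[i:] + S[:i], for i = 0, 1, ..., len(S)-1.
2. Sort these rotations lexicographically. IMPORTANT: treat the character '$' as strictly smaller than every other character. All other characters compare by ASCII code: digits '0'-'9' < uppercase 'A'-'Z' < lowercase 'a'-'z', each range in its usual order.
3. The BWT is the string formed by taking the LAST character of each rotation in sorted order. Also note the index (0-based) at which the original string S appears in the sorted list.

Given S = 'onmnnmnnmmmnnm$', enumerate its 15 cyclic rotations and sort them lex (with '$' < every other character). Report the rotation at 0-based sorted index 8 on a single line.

Answer: nmmmnnm$onmnnmn

Derivation:
All 15 rotations (rotation i = S[i:]+S[:i]):
  rot[0] = onmnnmnnmmmnnm$
  rot[1] = nmnnmnnmmmnnm$o
  rot[2] = mnnmnnmmmnnm$on
  rot[3] = nnmnnmmmnnm$onm
  rot[4] = nmnnmmmnnm$onmn
  rot[5] = mnnmmmnnm$onmnn
  rot[6] = nnmmmnnm$onmnnm
  rot[7] = nmmmnnm$onmnnmn
  rot[8] = mmmnnm$onmnnmnn
  rot[9] = mmnnm$onmnnmnnm
  rot[10] = mnnm$onmnnmnnmm
  rot[11] = nnm$onmnnmnnmmm
  rot[12] = nm$onmnnmnnmmmn
  rot[13] = m$onmnnmnnmmmnn
  rot[14] = $onmnnmnnmmmnnm
Sorted (with $ < everything):
  sorted[0] = $onmnnmnnmmmnnm
  sorted[1] = m$onmnnmnnmmmnn
  sorted[2] = mmmnnm$onmnnmnn
  sorted[3] = mmnnm$onmnnmnnm
  sorted[4] = mnnm$onmnnmnnmm
  sorted[5] = mnnmmmnnm$onmnn
  sorted[6] = mnnmnnmmmnnm$on
  sorted[7] = nm$onmnnmnnmmmn
  sorted[8] = nmmmnnm$onmnnmn
  sorted[9] = nmnnmmmnnm$onmn
  sorted[10] = nmnnmnnmmmnnm$o
  sorted[11] = nnm$onmnnmnnmmm
  sorted[12] = nnmmmnnm$onmnnm
  sorted[13] = nnmnnmmmnnm$onm
  sorted[14] = onmnnmnnmmmnnm$
sorted[8] = nmmmnnm$onmnnmn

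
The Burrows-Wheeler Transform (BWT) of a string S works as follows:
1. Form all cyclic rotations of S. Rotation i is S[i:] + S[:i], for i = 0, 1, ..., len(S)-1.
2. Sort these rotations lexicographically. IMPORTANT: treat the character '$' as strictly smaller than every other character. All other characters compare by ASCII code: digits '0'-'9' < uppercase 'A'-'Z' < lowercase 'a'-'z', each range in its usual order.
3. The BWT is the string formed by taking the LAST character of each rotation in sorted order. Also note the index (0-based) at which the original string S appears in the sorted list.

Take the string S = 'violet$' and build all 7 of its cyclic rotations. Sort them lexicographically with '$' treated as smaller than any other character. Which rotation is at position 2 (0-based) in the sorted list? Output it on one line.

All 7 rotations (rotation i = S[i:]+S[:i]):
  rot[0] = violet$
  rot[1] = iolet$v
  rot[2] = olet$vi
  rot[3] = let$vio
  rot[4] = et$viol
  rot[5] = t$viole
  rot[6] = $violet
Sorted (with $ < everything):
  sorted[0] = $violet
  sorted[1] = et$viol
  sorted[2] = iolet$v
  sorted[3] = let$vio
  sorted[4] = olet$vi
  sorted[5] = t$viole
  sorted[6] = violet$
sorted[2] = iolet$v

Answer: iolet$v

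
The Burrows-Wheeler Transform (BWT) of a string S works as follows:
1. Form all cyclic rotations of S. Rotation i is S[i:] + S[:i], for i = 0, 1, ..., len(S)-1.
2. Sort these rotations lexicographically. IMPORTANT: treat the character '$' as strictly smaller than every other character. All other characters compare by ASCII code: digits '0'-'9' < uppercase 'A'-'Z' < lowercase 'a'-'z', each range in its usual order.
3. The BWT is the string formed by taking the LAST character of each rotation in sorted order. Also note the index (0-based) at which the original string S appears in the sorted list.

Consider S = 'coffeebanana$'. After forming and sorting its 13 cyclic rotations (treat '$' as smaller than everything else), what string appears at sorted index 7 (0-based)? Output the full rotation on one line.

All 13 rotations (rotation i = S[i:]+S[:i]):
  rot[0] = coffeebanana$
  rot[1] = offeebanana$c
  rot[2] = ffeebanana$co
  rot[3] = feebanana$cof
  rot[4] = eebanana$coff
  rot[5] = ebanana$coffe
  rot[6] = banana$coffee
  rot[7] = anana$coffeeb
  rot[8] = nana$coffeeba
  rot[9] = ana$coffeeban
  rot[10] = na$coffeebana
  rot[11] = a$coffeebanan
  rot[12] = $coffeebanana
Sorted (with $ < everything):
  sorted[0] = $coffeebanana
  sorted[1] = a$coffeebanan
  sorted[2] = ana$coffeeban
  sorted[3] = anana$coffeeb
  sorted[4] = banana$coffee
  sorted[5] = coffeebanana$
  sorted[6] = ebanana$coffe
  sorted[7] = eebanana$coff
  sorted[8] = feebanana$cof
  sorted[9] = ffeebanana$co
  sorted[10] = na$coffeebana
  sorted[11] = nana$coffeeba
  sorted[12] = offeebanana$c
sorted[7] = eebanana$coff

Answer: eebanana$coff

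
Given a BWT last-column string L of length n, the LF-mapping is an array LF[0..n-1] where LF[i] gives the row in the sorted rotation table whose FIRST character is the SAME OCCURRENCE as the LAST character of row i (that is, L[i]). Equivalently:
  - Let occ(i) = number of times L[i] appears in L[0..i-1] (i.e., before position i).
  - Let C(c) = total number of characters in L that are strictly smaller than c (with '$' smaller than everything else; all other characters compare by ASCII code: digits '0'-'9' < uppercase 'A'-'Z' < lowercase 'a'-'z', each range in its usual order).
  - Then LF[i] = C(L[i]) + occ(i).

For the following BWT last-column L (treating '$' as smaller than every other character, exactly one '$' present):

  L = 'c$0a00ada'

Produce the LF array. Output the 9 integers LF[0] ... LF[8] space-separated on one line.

Answer: 7 0 1 4 2 3 5 8 6

Derivation:
Char counts: '$':1, '0':3, 'a':3, 'c':1, 'd':1
C (first-col start): C('$')=0, C('0')=1, C('a')=4, C('c')=7, C('d')=8
L[0]='c': occ=0, LF[0]=C('c')+0=7+0=7
L[1]='$': occ=0, LF[1]=C('$')+0=0+0=0
L[2]='0': occ=0, LF[2]=C('0')+0=1+0=1
L[3]='a': occ=0, LF[3]=C('a')+0=4+0=4
L[4]='0': occ=1, LF[4]=C('0')+1=1+1=2
L[5]='0': occ=2, LF[5]=C('0')+2=1+2=3
L[6]='a': occ=1, LF[6]=C('a')+1=4+1=5
L[7]='d': occ=0, LF[7]=C('d')+0=8+0=8
L[8]='a': occ=2, LF[8]=C('a')+2=4+2=6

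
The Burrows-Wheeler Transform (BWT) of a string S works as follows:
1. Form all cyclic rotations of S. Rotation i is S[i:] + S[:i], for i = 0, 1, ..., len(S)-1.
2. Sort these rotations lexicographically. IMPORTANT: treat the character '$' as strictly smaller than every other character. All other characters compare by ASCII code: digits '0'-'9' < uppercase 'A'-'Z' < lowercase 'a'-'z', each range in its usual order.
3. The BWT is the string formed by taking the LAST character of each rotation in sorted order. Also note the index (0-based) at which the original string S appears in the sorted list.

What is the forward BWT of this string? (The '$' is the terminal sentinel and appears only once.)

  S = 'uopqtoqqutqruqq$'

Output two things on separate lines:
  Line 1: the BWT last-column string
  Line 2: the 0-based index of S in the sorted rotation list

All 16 rotations (rotation i = S[i:]+S[:i]):
  rot[0] = uopqtoqqutqruqq$
  rot[1] = opqtoqqutqruqq$u
  rot[2] = pqtoqqutqruqq$uo
  rot[3] = qtoqqutqruqq$uop
  rot[4] = toqqutqruqq$uopq
  rot[5] = oqqutqruqq$uopqt
  rot[6] = qqutqruqq$uopqto
  rot[7] = qutqruqq$uopqtoq
  rot[8] = utqruqq$uopqtoqq
  rot[9] = tqruqq$uopqtoqqu
  rot[10] = qruqq$uopqtoqqut
  rot[11] = ruqq$uopqtoqqutq
  rot[12] = uqq$uopqtoqqutqr
  rot[13] = qq$uopqtoqqutqru
  rot[14] = q$uopqtoqqutqruq
  rot[15] = $uopqtoqqutqruqq
Sorted (with $ < everything):
  sorted[0] = $uopqtoqqutqruqq  (last char: 'q')
  sorted[1] = opqtoqqutqruqq$u  (last char: 'u')
  sorted[2] = oqqutqruqq$uopqt  (last char: 't')
  sorted[3] = pqtoqqutqruqq$uo  (last char: 'o')
  sorted[4] = q$uopqtoqqutqruq  (last char: 'q')
  sorted[5] = qq$uopqtoqqutqru  (last char: 'u')
  sorted[6] = qqutqruqq$uopqto  (last char: 'o')
  sorted[7] = qruqq$uopqtoqqut  (last char: 't')
  sorted[8] = qtoqqutqruqq$uop  (last char: 'p')
  sorted[9] = qutqruqq$uopqtoq  (last char: 'q')
  sorted[10] = ruqq$uopqtoqqutq  (last char: 'q')
  sorted[11] = toqqutqruqq$uopq  (last char: 'q')
  sorted[12] = tqruqq$uopqtoqqu  (last char: 'u')
  sorted[13] = uopqtoqqutqruqq$  (last char: '$')
  sorted[14] = uqq$uopqtoqqutqr  (last char: 'r')
  sorted[15] = utqruqq$uopqtoqq  (last char: 'q')
Last column: qutoquotpqqqu$rq
Original string S is at sorted index 13

Answer: qutoquotpqqqu$rq
13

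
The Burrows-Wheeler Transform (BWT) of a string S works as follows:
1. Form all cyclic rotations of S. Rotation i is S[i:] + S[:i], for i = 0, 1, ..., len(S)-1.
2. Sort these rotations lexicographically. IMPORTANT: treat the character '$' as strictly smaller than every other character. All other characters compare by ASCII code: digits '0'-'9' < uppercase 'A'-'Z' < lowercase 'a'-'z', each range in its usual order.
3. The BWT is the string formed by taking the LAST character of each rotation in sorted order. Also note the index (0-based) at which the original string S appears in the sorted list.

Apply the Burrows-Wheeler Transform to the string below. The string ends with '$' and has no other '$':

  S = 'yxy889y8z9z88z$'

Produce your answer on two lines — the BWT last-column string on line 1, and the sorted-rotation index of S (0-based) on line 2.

All 15 rotations (rotation i = S[i:]+S[:i]):
  rot[0] = yxy889y8z9z88z$
  rot[1] = xy889y8z9z88z$y
  rot[2] = y889y8z9z88z$yx
  rot[3] = 889y8z9z88z$yxy
  rot[4] = 89y8z9z88z$yxy8
  rot[5] = 9y8z9z88z$yxy88
  rot[6] = y8z9z88z$yxy889
  rot[7] = 8z9z88z$yxy889y
  rot[8] = z9z88z$yxy889y8
  rot[9] = 9z88z$yxy889y8z
  rot[10] = z88z$yxy889y8z9
  rot[11] = 88z$yxy889y8z9z
  rot[12] = 8z$yxy889y8z9z8
  rot[13] = z$yxy889y8z9z88
  rot[14] = $yxy889y8z9z88z
Sorted (with $ < everything):
  sorted[0] = $yxy889y8z9z88z  (last char: 'z')
  sorted[1] = 889y8z9z88z$yxy  (last char: 'y')
  sorted[2] = 88z$yxy889y8z9z  (last char: 'z')
  sorted[3] = 89y8z9z88z$yxy8  (last char: '8')
  sorted[4] = 8z$yxy889y8z9z8  (last char: '8')
  sorted[5] = 8z9z88z$yxy889y  (last char: 'y')
  sorted[6] = 9y8z9z88z$yxy88  (last char: '8')
  sorted[7] = 9z88z$yxy889y8z  (last char: 'z')
  sorted[8] = xy889y8z9z88z$y  (last char: 'y')
  sorted[9] = y889y8z9z88z$yx  (last char: 'x')
  sorted[10] = y8z9z88z$yxy889  (last char: '9')
  sorted[11] = yxy889y8z9z88z$  (last char: '$')
  sorted[12] = z$yxy889y8z9z88  (last char: '8')
  sorted[13] = z88z$yxy889y8z9  (last char: '9')
  sorted[14] = z9z88z$yxy889y8  (last char: '8')
Last column: zyz88y8zyx9$898
Original string S is at sorted index 11

Answer: zyz88y8zyx9$898
11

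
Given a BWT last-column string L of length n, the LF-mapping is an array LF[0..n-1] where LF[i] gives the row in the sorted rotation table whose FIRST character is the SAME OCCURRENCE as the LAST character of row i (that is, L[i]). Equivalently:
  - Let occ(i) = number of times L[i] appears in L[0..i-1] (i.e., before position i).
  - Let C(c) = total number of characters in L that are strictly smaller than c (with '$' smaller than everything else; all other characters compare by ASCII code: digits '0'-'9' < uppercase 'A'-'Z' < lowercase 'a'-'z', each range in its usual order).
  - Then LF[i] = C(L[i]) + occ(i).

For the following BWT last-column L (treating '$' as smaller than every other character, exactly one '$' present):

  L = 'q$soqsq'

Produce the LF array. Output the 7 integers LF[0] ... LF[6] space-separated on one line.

Char counts: '$':1, 'o':1, 'q':3, 's':2
C (first-col start): C('$')=0, C('o')=1, C('q')=2, C('s')=5
L[0]='q': occ=0, LF[0]=C('q')+0=2+0=2
L[1]='$': occ=0, LF[1]=C('$')+0=0+0=0
L[2]='s': occ=0, LF[2]=C('s')+0=5+0=5
L[3]='o': occ=0, LF[3]=C('o')+0=1+0=1
L[4]='q': occ=1, LF[4]=C('q')+1=2+1=3
L[5]='s': occ=1, LF[5]=C('s')+1=5+1=6
L[6]='q': occ=2, LF[6]=C('q')+2=2+2=4

Answer: 2 0 5 1 3 6 4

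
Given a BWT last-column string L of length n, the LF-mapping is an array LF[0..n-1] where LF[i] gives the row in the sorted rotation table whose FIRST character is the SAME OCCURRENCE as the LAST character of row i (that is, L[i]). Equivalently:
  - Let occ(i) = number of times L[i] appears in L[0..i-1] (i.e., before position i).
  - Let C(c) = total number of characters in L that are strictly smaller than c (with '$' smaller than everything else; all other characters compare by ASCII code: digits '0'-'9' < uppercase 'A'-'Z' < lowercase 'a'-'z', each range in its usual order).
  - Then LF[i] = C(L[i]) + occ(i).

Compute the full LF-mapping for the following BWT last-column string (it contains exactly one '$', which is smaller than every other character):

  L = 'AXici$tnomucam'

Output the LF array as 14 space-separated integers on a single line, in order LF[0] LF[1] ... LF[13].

Answer: 1 2 6 4 7 0 12 10 11 8 13 5 3 9

Derivation:
Char counts: '$':1, 'A':1, 'X':1, 'a':1, 'c':2, 'i':2, 'm':2, 'n':1, 'o':1, 't':1, 'u':1
C (first-col start): C('$')=0, C('A')=1, C('X')=2, C('a')=3, C('c')=4, C('i')=6, C('m')=8, C('n')=10, C('o')=11, C('t')=12, C('u')=13
L[0]='A': occ=0, LF[0]=C('A')+0=1+0=1
L[1]='X': occ=0, LF[1]=C('X')+0=2+0=2
L[2]='i': occ=0, LF[2]=C('i')+0=6+0=6
L[3]='c': occ=0, LF[3]=C('c')+0=4+0=4
L[4]='i': occ=1, LF[4]=C('i')+1=6+1=7
L[5]='$': occ=0, LF[5]=C('$')+0=0+0=0
L[6]='t': occ=0, LF[6]=C('t')+0=12+0=12
L[7]='n': occ=0, LF[7]=C('n')+0=10+0=10
L[8]='o': occ=0, LF[8]=C('o')+0=11+0=11
L[9]='m': occ=0, LF[9]=C('m')+0=8+0=8
L[10]='u': occ=0, LF[10]=C('u')+0=13+0=13
L[11]='c': occ=1, LF[11]=C('c')+1=4+1=5
L[12]='a': occ=0, LF[12]=C('a')+0=3+0=3
L[13]='m': occ=1, LF[13]=C('m')+1=8+1=9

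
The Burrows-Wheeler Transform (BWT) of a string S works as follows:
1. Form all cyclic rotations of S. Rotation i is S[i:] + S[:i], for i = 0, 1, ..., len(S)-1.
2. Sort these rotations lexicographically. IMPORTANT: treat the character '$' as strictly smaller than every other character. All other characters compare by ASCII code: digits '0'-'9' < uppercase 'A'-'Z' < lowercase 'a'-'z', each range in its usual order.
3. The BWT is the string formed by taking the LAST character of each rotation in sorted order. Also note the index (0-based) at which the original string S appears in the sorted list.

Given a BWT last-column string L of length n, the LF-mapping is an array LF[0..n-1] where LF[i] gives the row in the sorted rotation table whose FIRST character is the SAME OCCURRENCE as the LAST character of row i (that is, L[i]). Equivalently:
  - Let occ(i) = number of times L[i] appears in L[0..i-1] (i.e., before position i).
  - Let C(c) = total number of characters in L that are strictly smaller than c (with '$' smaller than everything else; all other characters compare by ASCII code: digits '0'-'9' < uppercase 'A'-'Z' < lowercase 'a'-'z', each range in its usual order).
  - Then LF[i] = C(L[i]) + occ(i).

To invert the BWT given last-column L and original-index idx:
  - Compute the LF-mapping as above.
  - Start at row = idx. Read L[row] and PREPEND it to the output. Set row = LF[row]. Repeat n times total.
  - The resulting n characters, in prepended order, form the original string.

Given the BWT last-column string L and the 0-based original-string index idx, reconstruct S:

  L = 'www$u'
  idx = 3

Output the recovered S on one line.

LF mapping: 2 3 4 0 1
Walk LF starting at row 3, prepending L[row]:
  step 1: row=3, L[3]='$', prepend. Next row=LF[3]=0
  step 2: row=0, L[0]='w', prepend. Next row=LF[0]=2
  step 3: row=2, L[2]='w', prepend. Next row=LF[2]=4
  step 4: row=4, L[4]='u', prepend. Next row=LF[4]=1
  step 5: row=1, L[1]='w', prepend. Next row=LF[1]=3
Reversed output: wuww$

Answer: wuww$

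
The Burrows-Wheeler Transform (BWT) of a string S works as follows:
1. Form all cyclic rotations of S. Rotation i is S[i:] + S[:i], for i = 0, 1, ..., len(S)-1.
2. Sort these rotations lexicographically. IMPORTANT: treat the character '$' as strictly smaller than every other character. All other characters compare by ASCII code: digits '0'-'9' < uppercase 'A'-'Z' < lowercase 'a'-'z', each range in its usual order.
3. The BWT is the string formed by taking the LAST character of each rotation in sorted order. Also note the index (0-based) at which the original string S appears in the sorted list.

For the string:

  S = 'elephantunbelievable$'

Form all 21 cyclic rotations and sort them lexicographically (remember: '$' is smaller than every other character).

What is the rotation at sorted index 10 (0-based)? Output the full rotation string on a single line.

Answer: hantunbelievable$elep

Derivation:
All 21 rotations (rotation i = S[i:]+S[:i]):
  rot[0] = elephantunbelievable$
  rot[1] = lephantunbelievable$e
  rot[2] = ephantunbelievable$el
  rot[3] = phantunbelievable$ele
  rot[4] = hantunbelievable$elep
  rot[5] = antunbelievable$eleph
  rot[6] = ntunbelievable$elepha
  rot[7] = tunbelievable$elephan
  rot[8] = unbelievable$elephant
  rot[9] = nbelievable$elephantu
  rot[10] = believable$elephantun
  rot[11] = elievable$elephantunb
  rot[12] = lievable$elephantunbe
  rot[13] = ievable$elephantunbel
  rot[14] = evable$elephantunbeli
  rot[15] = vable$elephantunbelie
  rot[16] = able$elephantunbeliev
  rot[17] = ble$elephantunbelieva
  rot[18] = le$elephantunbelievab
  rot[19] = e$elephantunbelievabl
  rot[20] = $elephantunbelievable
Sorted (with $ < everything):
  sorted[0] = $elephantunbelievable
  sorted[1] = able$elephantunbeliev
  sorted[2] = antunbelievable$eleph
  sorted[3] = believable$elephantun
  sorted[4] = ble$elephantunbelieva
  sorted[5] = e$elephantunbelievabl
  sorted[6] = elephantunbelievable$
  sorted[7] = elievable$elephantunb
  sorted[8] = ephantunbelievable$el
  sorted[9] = evable$elephantunbeli
  sorted[10] = hantunbelievable$elep
  sorted[11] = ievable$elephantunbel
  sorted[12] = le$elephantunbelievab
  sorted[13] = lephantunbelievable$e
  sorted[14] = lievable$elephantunbe
  sorted[15] = nbelievable$elephantu
  sorted[16] = ntunbelievable$elepha
  sorted[17] = phantunbelievable$ele
  sorted[18] = tunbelievable$elephan
  sorted[19] = unbelievable$elephant
  sorted[20] = vable$elephantunbelie
sorted[10] = hantunbelievable$elep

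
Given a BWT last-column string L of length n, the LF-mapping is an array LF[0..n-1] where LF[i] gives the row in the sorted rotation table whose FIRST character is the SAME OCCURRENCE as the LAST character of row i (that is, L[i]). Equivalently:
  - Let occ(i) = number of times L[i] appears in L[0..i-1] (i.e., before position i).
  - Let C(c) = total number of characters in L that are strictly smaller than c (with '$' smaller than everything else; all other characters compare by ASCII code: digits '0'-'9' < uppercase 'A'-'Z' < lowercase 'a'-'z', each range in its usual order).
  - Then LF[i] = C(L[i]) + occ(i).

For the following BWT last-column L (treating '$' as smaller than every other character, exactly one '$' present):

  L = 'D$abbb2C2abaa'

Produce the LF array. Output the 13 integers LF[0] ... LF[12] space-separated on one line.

Char counts: '$':1, '2':2, 'C':1, 'D':1, 'a':4, 'b':4
C (first-col start): C('$')=0, C('2')=1, C('C')=3, C('D')=4, C('a')=5, C('b')=9
L[0]='D': occ=0, LF[0]=C('D')+0=4+0=4
L[1]='$': occ=0, LF[1]=C('$')+0=0+0=0
L[2]='a': occ=0, LF[2]=C('a')+0=5+0=5
L[3]='b': occ=0, LF[3]=C('b')+0=9+0=9
L[4]='b': occ=1, LF[4]=C('b')+1=9+1=10
L[5]='b': occ=2, LF[5]=C('b')+2=9+2=11
L[6]='2': occ=0, LF[6]=C('2')+0=1+0=1
L[7]='C': occ=0, LF[7]=C('C')+0=3+0=3
L[8]='2': occ=1, LF[8]=C('2')+1=1+1=2
L[9]='a': occ=1, LF[9]=C('a')+1=5+1=6
L[10]='b': occ=3, LF[10]=C('b')+3=9+3=12
L[11]='a': occ=2, LF[11]=C('a')+2=5+2=7
L[12]='a': occ=3, LF[12]=C('a')+3=5+3=8

Answer: 4 0 5 9 10 11 1 3 2 6 12 7 8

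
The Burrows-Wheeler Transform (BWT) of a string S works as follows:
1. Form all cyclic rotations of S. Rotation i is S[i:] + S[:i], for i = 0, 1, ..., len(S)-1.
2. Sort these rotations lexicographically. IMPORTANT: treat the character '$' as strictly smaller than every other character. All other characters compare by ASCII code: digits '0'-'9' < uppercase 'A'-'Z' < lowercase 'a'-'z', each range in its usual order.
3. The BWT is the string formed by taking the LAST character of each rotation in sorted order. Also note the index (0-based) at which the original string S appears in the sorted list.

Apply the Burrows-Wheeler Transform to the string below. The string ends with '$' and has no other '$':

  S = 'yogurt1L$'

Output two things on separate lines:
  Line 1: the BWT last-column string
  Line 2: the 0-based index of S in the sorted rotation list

Answer: Lt1oyurg$
8

Derivation:
All 9 rotations (rotation i = S[i:]+S[:i]):
  rot[0] = yogurt1L$
  rot[1] = ogurt1L$y
  rot[2] = gurt1L$yo
  rot[3] = urt1L$yog
  rot[4] = rt1L$yogu
  rot[5] = t1L$yogur
  rot[6] = 1L$yogurt
  rot[7] = L$yogurt1
  rot[8] = $yogurt1L
Sorted (with $ < everything):
  sorted[0] = $yogurt1L  (last char: 'L')
  sorted[1] = 1L$yogurt  (last char: 't')
  sorted[2] = L$yogurt1  (last char: '1')
  sorted[3] = gurt1L$yo  (last char: 'o')
  sorted[4] = ogurt1L$y  (last char: 'y')
  sorted[5] = rt1L$yogu  (last char: 'u')
  sorted[6] = t1L$yogur  (last char: 'r')
  sorted[7] = urt1L$yog  (last char: 'g')
  sorted[8] = yogurt1L$  (last char: '$')
Last column: Lt1oyurg$
Original string S is at sorted index 8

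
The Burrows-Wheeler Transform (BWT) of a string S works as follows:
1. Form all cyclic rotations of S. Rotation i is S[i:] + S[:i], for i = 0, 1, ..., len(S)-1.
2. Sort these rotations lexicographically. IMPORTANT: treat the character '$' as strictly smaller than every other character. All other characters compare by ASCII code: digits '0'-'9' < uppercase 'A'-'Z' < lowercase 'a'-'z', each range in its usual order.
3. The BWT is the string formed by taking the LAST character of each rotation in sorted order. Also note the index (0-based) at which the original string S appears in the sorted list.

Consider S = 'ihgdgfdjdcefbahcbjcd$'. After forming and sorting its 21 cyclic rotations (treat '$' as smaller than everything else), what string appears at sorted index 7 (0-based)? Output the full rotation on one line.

Answer: d$ihgdgfdjdcefbahcbjc

Derivation:
All 21 rotations (rotation i = S[i:]+S[:i]):
  rot[0] = ihgdgfdjdcefbahcbjcd$
  rot[1] = hgdgfdjdcefbahcbjcd$i
  rot[2] = gdgfdjdcefbahcbjcd$ih
  rot[3] = dgfdjdcefbahcbjcd$ihg
  rot[4] = gfdjdcefbahcbjcd$ihgd
  rot[5] = fdjdcefbahcbjcd$ihgdg
  rot[6] = djdcefbahcbjcd$ihgdgf
  rot[7] = jdcefbahcbjcd$ihgdgfd
  rot[8] = dcefbahcbjcd$ihgdgfdj
  rot[9] = cefbahcbjcd$ihgdgfdjd
  rot[10] = efbahcbjcd$ihgdgfdjdc
  rot[11] = fbahcbjcd$ihgdgfdjdce
  rot[12] = bahcbjcd$ihgdgfdjdcef
  rot[13] = ahcbjcd$ihgdgfdjdcefb
  rot[14] = hcbjcd$ihgdgfdjdcefba
  rot[15] = cbjcd$ihgdgfdjdcefbah
  rot[16] = bjcd$ihgdgfdjdcefbahc
  rot[17] = jcd$ihgdgfdjdcefbahcb
  rot[18] = cd$ihgdgfdjdcefbahcbj
  rot[19] = d$ihgdgfdjdcefbahcbjc
  rot[20] = $ihgdgfdjdcefbahcbjcd
Sorted (with $ < everything):
  sorted[0] = $ihgdgfdjdcefbahcbjcd
  sorted[1] = ahcbjcd$ihgdgfdjdcefb
  sorted[2] = bahcbjcd$ihgdgfdjdcef
  sorted[3] = bjcd$ihgdgfdjdcefbahc
  sorted[4] = cbjcd$ihgdgfdjdcefbah
  sorted[5] = cd$ihgdgfdjdcefbahcbj
  sorted[6] = cefbahcbjcd$ihgdgfdjd
  sorted[7] = d$ihgdgfdjdcefbahcbjc
  sorted[8] = dcefbahcbjcd$ihgdgfdj
  sorted[9] = dgfdjdcefbahcbjcd$ihg
  sorted[10] = djdcefbahcbjcd$ihgdgf
  sorted[11] = efbahcbjcd$ihgdgfdjdc
  sorted[12] = fbahcbjcd$ihgdgfdjdce
  sorted[13] = fdjdcefbahcbjcd$ihgdg
  sorted[14] = gdgfdjdcefbahcbjcd$ih
  sorted[15] = gfdjdcefbahcbjcd$ihgd
  sorted[16] = hcbjcd$ihgdgfdjdcefba
  sorted[17] = hgdgfdjdcefbahcbjcd$i
  sorted[18] = ihgdgfdjdcefbahcbjcd$
  sorted[19] = jcd$ihgdgfdjdcefbahcb
  sorted[20] = jdcefbahcbjcd$ihgdgfd
sorted[7] = d$ihgdgfdjdcefbahcbjc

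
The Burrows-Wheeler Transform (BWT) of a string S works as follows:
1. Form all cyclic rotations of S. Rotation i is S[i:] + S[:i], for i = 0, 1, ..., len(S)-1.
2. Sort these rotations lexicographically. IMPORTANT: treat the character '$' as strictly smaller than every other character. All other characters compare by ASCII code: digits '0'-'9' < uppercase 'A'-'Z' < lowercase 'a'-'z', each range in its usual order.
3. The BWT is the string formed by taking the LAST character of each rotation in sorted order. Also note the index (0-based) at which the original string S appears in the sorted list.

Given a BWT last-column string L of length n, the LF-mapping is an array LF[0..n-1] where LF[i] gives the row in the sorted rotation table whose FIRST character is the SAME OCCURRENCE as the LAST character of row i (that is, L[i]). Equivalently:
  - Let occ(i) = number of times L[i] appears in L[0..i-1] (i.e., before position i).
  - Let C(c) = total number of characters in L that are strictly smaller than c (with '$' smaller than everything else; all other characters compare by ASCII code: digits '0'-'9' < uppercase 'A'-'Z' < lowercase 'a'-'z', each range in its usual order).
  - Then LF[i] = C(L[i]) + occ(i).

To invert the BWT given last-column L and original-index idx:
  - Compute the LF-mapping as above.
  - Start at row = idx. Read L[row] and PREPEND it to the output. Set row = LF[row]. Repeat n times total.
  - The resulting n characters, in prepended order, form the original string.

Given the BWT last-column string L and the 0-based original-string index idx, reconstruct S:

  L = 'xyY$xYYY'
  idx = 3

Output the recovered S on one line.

LF mapping: 5 7 1 0 6 2 3 4
Walk LF starting at row 3, prepending L[row]:
  step 1: row=3, L[3]='$', prepend. Next row=LF[3]=0
  step 2: row=0, L[0]='x', prepend. Next row=LF[0]=5
  step 3: row=5, L[5]='Y', prepend. Next row=LF[5]=2
  step 4: row=2, L[2]='Y', prepend. Next row=LF[2]=1
  step 5: row=1, L[1]='y', prepend. Next row=LF[1]=7
  step 6: row=7, L[7]='Y', prepend. Next row=LF[7]=4
  step 7: row=4, L[4]='x', prepend. Next row=LF[4]=6
  step 8: row=6, L[6]='Y', prepend. Next row=LF[6]=3
Reversed output: YxYyYYx$

Answer: YxYyYYx$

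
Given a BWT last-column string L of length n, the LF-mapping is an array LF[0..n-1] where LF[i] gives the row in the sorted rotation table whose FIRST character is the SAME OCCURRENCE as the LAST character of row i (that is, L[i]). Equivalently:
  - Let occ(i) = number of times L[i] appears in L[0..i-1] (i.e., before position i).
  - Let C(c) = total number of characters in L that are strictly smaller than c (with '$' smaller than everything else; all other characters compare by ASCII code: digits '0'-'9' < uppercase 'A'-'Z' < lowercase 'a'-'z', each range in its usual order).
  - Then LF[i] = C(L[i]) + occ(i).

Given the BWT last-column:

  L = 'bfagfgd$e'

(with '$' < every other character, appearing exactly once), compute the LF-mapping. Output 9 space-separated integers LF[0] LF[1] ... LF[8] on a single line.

Char counts: '$':1, 'a':1, 'b':1, 'd':1, 'e':1, 'f':2, 'g':2
C (first-col start): C('$')=0, C('a')=1, C('b')=2, C('d')=3, C('e')=4, C('f')=5, C('g')=7
L[0]='b': occ=0, LF[0]=C('b')+0=2+0=2
L[1]='f': occ=0, LF[1]=C('f')+0=5+0=5
L[2]='a': occ=0, LF[2]=C('a')+0=1+0=1
L[3]='g': occ=0, LF[3]=C('g')+0=7+0=7
L[4]='f': occ=1, LF[4]=C('f')+1=5+1=6
L[5]='g': occ=1, LF[5]=C('g')+1=7+1=8
L[6]='d': occ=0, LF[6]=C('d')+0=3+0=3
L[7]='$': occ=0, LF[7]=C('$')+0=0+0=0
L[8]='e': occ=0, LF[8]=C('e')+0=4+0=4

Answer: 2 5 1 7 6 8 3 0 4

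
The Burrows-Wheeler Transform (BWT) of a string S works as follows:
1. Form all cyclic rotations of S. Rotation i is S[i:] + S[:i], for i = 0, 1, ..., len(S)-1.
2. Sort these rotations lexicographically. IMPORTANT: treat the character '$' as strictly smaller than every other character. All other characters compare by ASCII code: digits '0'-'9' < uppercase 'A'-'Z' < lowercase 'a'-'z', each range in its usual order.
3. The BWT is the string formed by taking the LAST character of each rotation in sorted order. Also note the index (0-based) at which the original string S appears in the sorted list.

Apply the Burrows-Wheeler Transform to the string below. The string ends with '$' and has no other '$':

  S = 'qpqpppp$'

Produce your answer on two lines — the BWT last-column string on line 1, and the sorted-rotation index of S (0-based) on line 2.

Answer: ppppqqp$
7

Derivation:
All 8 rotations (rotation i = S[i:]+S[:i]):
  rot[0] = qpqpppp$
  rot[1] = pqpppp$q
  rot[2] = qpppp$qp
  rot[3] = pppp$qpq
  rot[4] = ppp$qpqp
  rot[5] = pp$qpqpp
  rot[6] = p$qpqppp
  rot[7] = $qpqpppp
Sorted (with $ < everything):
  sorted[0] = $qpqpppp  (last char: 'p')
  sorted[1] = p$qpqppp  (last char: 'p')
  sorted[2] = pp$qpqpp  (last char: 'p')
  sorted[3] = ppp$qpqp  (last char: 'p')
  sorted[4] = pppp$qpq  (last char: 'q')
  sorted[5] = pqpppp$q  (last char: 'q')
  sorted[6] = qpppp$qp  (last char: 'p')
  sorted[7] = qpqpppp$  (last char: '$')
Last column: ppppqqp$
Original string S is at sorted index 7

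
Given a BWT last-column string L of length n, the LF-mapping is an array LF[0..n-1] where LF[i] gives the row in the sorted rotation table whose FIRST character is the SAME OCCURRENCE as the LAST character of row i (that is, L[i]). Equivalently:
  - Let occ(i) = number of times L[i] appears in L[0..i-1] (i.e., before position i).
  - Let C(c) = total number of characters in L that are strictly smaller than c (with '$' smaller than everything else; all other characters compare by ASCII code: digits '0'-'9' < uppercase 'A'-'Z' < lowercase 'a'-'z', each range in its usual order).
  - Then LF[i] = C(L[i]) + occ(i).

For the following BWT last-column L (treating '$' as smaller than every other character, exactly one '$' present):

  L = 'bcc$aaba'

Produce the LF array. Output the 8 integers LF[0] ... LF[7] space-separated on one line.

Char counts: '$':1, 'a':3, 'b':2, 'c':2
C (first-col start): C('$')=0, C('a')=1, C('b')=4, C('c')=6
L[0]='b': occ=0, LF[0]=C('b')+0=4+0=4
L[1]='c': occ=0, LF[1]=C('c')+0=6+0=6
L[2]='c': occ=1, LF[2]=C('c')+1=6+1=7
L[3]='$': occ=0, LF[3]=C('$')+0=0+0=0
L[4]='a': occ=0, LF[4]=C('a')+0=1+0=1
L[5]='a': occ=1, LF[5]=C('a')+1=1+1=2
L[6]='b': occ=1, LF[6]=C('b')+1=4+1=5
L[7]='a': occ=2, LF[7]=C('a')+2=1+2=3

Answer: 4 6 7 0 1 2 5 3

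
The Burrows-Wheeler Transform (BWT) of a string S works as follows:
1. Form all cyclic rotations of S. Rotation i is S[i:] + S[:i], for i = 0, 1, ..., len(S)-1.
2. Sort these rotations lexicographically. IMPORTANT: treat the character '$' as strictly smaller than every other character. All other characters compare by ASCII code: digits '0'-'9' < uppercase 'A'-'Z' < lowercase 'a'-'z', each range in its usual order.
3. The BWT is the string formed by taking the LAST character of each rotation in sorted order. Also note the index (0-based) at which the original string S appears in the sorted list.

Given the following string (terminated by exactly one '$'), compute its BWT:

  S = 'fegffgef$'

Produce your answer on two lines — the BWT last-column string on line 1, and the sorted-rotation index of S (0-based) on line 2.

All 9 rotations (rotation i = S[i:]+S[:i]):
  rot[0] = fegffgef$
  rot[1] = egffgef$f
  rot[2] = gffgef$fe
  rot[3] = ffgef$feg
  rot[4] = fgef$fegf
  rot[5] = gef$fegff
  rot[6] = ef$fegffg
  rot[7] = f$fegffge
  rot[8] = $fegffgef
Sorted (with $ < everything):
  sorted[0] = $fegffgef  (last char: 'f')
  sorted[1] = ef$fegffg  (last char: 'g')
  sorted[2] = egffgef$f  (last char: 'f')
  sorted[3] = f$fegffge  (last char: 'e')
  sorted[4] = fegffgef$  (last char: '$')
  sorted[5] = ffgef$feg  (last char: 'g')
  sorted[6] = fgef$fegf  (last char: 'f')
  sorted[7] = gef$fegff  (last char: 'f')
  sorted[8] = gffgef$fe  (last char: 'e')
Last column: fgfe$gffe
Original string S is at sorted index 4

Answer: fgfe$gffe
4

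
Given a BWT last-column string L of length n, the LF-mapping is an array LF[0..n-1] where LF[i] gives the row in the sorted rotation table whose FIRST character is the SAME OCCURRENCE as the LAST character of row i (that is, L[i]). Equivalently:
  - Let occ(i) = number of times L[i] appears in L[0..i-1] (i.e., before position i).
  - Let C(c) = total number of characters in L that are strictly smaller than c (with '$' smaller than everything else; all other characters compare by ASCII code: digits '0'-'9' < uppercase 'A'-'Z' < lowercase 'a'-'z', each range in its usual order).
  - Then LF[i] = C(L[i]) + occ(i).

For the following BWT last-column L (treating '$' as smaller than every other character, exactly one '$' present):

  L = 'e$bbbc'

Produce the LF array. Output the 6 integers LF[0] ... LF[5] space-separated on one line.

Answer: 5 0 1 2 3 4

Derivation:
Char counts: '$':1, 'b':3, 'c':1, 'e':1
C (first-col start): C('$')=0, C('b')=1, C('c')=4, C('e')=5
L[0]='e': occ=0, LF[0]=C('e')+0=5+0=5
L[1]='$': occ=0, LF[1]=C('$')+0=0+0=0
L[2]='b': occ=0, LF[2]=C('b')+0=1+0=1
L[3]='b': occ=1, LF[3]=C('b')+1=1+1=2
L[4]='b': occ=2, LF[4]=C('b')+2=1+2=3
L[5]='c': occ=0, LF[5]=C('c')+0=4+0=4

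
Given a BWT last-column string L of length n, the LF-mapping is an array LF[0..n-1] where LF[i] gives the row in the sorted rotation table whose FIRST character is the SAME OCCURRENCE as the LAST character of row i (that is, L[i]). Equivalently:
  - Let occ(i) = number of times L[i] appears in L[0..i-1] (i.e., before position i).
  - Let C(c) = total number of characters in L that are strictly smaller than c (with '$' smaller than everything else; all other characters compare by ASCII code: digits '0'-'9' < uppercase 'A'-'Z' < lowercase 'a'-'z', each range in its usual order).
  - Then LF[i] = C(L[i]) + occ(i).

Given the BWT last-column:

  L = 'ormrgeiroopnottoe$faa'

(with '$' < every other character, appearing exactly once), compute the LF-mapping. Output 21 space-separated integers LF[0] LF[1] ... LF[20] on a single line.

Answer: 10 16 8 17 6 3 7 18 11 12 15 9 13 19 20 14 4 0 5 1 2

Derivation:
Char counts: '$':1, 'a':2, 'e':2, 'f':1, 'g':1, 'i':1, 'm':1, 'n':1, 'o':5, 'p':1, 'r':3, 't':2
C (first-col start): C('$')=0, C('a')=1, C('e')=3, C('f')=5, C('g')=6, C('i')=7, C('m')=8, C('n')=9, C('o')=10, C('p')=15, C('r')=16, C('t')=19
L[0]='o': occ=0, LF[0]=C('o')+0=10+0=10
L[1]='r': occ=0, LF[1]=C('r')+0=16+0=16
L[2]='m': occ=0, LF[2]=C('m')+0=8+0=8
L[3]='r': occ=1, LF[3]=C('r')+1=16+1=17
L[4]='g': occ=0, LF[4]=C('g')+0=6+0=6
L[5]='e': occ=0, LF[5]=C('e')+0=3+0=3
L[6]='i': occ=0, LF[6]=C('i')+0=7+0=7
L[7]='r': occ=2, LF[7]=C('r')+2=16+2=18
L[8]='o': occ=1, LF[8]=C('o')+1=10+1=11
L[9]='o': occ=2, LF[9]=C('o')+2=10+2=12
L[10]='p': occ=0, LF[10]=C('p')+0=15+0=15
L[11]='n': occ=0, LF[11]=C('n')+0=9+0=9
L[12]='o': occ=3, LF[12]=C('o')+3=10+3=13
L[13]='t': occ=0, LF[13]=C('t')+0=19+0=19
L[14]='t': occ=1, LF[14]=C('t')+1=19+1=20
L[15]='o': occ=4, LF[15]=C('o')+4=10+4=14
L[16]='e': occ=1, LF[16]=C('e')+1=3+1=4
L[17]='$': occ=0, LF[17]=C('$')+0=0+0=0
L[18]='f': occ=0, LF[18]=C('f')+0=5+0=5
L[19]='a': occ=0, LF[19]=C('a')+0=1+0=1
L[20]='a': occ=1, LF[20]=C('a')+1=1+1=2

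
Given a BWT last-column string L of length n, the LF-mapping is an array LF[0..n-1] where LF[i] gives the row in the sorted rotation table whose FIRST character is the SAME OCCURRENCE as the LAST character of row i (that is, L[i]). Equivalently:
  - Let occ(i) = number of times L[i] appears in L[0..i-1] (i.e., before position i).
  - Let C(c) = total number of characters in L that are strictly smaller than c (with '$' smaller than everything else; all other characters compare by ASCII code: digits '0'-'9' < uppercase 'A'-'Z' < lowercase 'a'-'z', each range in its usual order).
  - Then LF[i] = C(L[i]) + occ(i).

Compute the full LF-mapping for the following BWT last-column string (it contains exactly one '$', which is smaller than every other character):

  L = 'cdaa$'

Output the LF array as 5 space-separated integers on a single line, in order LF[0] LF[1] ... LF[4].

Answer: 3 4 1 2 0

Derivation:
Char counts: '$':1, 'a':2, 'c':1, 'd':1
C (first-col start): C('$')=0, C('a')=1, C('c')=3, C('d')=4
L[0]='c': occ=0, LF[0]=C('c')+0=3+0=3
L[1]='d': occ=0, LF[1]=C('d')+0=4+0=4
L[2]='a': occ=0, LF[2]=C('a')+0=1+0=1
L[3]='a': occ=1, LF[3]=C('a')+1=1+1=2
L[4]='$': occ=0, LF[4]=C('$')+0=0+0=0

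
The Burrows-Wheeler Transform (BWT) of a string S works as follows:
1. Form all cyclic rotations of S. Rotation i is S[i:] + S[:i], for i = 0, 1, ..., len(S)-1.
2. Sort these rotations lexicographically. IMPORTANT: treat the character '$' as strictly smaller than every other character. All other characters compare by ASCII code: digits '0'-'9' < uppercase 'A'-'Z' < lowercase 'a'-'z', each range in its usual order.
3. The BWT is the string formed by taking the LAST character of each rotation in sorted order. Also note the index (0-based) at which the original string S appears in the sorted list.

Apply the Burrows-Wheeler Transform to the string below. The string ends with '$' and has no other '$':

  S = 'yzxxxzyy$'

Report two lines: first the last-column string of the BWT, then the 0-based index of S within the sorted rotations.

All 9 rotations (rotation i = S[i:]+S[:i]):
  rot[0] = yzxxxzyy$
  rot[1] = zxxxzyy$y
  rot[2] = xxxzyy$yz
  rot[3] = xxzyy$yzx
  rot[4] = xzyy$yzxx
  rot[5] = zyy$yzxxx
  rot[6] = yy$yzxxxz
  rot[7] = y$yzxxxzy
  rot[8] = $yzxxxzyy
Sorted (with $ < everything):
  sorted[0] = $yzxxxzyy  (last char: 'y')
  sorted[1] = xxxzyy$yz  (last char: 'z')
  sorted[2] = xxzyy$yzx  (last char: 'x')
  sorted[3] = xzyy$yzxx  (last char: 'x')
  sorted[4] = y$yzxxxzy  (last char: 'y')
  sorted[5] = yy$yzxxxz  (last char: 'z')
  sorted[6] = yzxxxzyy$  (last char: '$')
  sorted[7] = zxxxzyy$y  (last char: 'y')
  sorted[8] = zyy$yzxxx  (last char: 'x')
Last column: yzxxyz$yx
Original string S is at sorted index 6

Answer: yzxxyz$yx
6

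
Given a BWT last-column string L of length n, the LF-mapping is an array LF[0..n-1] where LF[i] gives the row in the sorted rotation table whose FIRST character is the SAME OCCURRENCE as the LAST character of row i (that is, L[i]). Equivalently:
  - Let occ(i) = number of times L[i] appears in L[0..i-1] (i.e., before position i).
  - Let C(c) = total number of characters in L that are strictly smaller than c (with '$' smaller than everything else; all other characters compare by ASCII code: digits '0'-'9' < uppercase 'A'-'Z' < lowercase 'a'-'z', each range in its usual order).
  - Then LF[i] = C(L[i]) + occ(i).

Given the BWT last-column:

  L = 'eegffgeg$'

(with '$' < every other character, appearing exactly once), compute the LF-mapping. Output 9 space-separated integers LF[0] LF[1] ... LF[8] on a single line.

Answer: 1 2 6 4 5 7 3 8 0

Derivation:
Char counts: '$':1, 'e':3, 'f':2, 'g':3
C (first-col start): C('$')=0, C('e')=1, C('f')=4, C('g')=6
L[0]='e': occ=0, LF[0]=C('e')+0=1+0=1
L[1]='e': occ=1, LF[1]=C('e')+1=1+1=2
L[2]='g': occ=0, LF[2]=C('g')+0=6+0=6
L[3]='f': occ=0, LF[3]=C('f')+0=4+0=4
L[4]='f': occ=1, LF[4]=C('f')+1=4+1=5
L[5]='g': occ=1, LF[5]=C('g')+1=6+1=7
L[6]='e': occ=2, LF[6]=C('e')+2=1+2=3
L[7]='g': occ=2, LF[7]=C('g')+2=6+2=8
L[8]='$': occ=0, LF[8]=C('$')+0=0+0=0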